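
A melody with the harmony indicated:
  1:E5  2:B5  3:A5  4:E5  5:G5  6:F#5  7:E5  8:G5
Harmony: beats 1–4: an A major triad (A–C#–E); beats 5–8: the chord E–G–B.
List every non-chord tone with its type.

The harmony at that moment is A major triad (A, C#, E); B5 is not a chord tone.
It is approached by leap up from E5 and left by step down to A5.
Leap in, step out — an appoggiatura.
The harmony at that moment is E minor triad (E, G, B); F#5 is not a chord tone.
It is approached by step down from G5 and left by step down to E5.
Step in, step out in the same direction — a passing tone.

B5 (beat 2) — appoggiatura; F#5 (beat 6) — passing tone.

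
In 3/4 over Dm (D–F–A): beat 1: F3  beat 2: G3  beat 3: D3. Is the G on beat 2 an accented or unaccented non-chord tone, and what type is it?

The harmony at that moment is D minor triad (D, F, A); G3 is not a chord tone.
It is approached by step up from F3 and left by leap down to D3.
Step in, leap out — an escape tone.
It falls on a weak beat, so it is unaccented.

Unaccented escape tone.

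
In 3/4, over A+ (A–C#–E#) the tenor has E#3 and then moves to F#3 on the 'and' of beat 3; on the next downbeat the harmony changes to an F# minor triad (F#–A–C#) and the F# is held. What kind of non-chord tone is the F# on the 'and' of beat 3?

Anticipation.

The harmony at that moment is A augmented triad (A, C#, E#); F#3 is not a chord tone.
It is approached by step up from E#3 and then sustained as the same pitch into the next harmony.
Arriving early and becoming a chord tone when the harmony changes — an anticipation.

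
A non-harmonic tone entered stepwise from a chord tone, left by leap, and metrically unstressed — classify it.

Approach: by step. Departure: by leap. Metric position: weak.
Step in, leap out, from a weak position — an escape tone (échappée). (It is the mirror image of the appoggiatura, which leaps in and steps out on a strong beat.)

Escape tone.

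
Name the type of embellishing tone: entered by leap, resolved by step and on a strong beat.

Approach: by leap. Departure: by step. Metric position: strong.
Leap in, step out, in a metrically strong position — an appoggiatura. (It is the mirror image of the escape tone, which steps in and leaps out from a weak position.)

Appoggiatura.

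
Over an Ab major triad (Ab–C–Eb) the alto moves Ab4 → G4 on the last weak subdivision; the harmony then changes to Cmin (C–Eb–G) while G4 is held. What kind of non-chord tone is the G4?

G4 is an anticipation.

The harmony at that moment is Ab major triad (Ab, C, Eb); G4 is not a chord tone.
It is approached by step down from Ab4 and then sustained as the same pitch into the next harmony.
Arriving early and becoming a chord tone when the harmony changes — an anticipation.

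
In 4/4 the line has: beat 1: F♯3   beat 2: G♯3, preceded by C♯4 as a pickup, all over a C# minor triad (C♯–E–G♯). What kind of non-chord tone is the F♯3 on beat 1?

The harmony at that moment is C♯ minor triad (C♯, E, G♯); F♯3 is not a chord tone.
It is approached by leap down from C♯4 and left by step up to G♯3.
Leap in, step out, metrically accented — an appoggiatura.

Appoggiatura.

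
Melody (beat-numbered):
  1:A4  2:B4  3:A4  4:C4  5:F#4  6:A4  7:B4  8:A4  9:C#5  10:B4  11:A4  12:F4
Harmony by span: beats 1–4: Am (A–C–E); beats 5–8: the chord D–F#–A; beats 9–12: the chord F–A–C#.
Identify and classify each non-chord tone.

The harmony at that moment is A minor triad (A, C, E); B4 is not a chord tone.
It is approached by step up from A4 and left by step down to A4.
Step away and step back to the same note — a neighbor tone (upper neighbor).
The harmony at that moment is D major triad (D, F#, A); B4 is not a chord tone.
It is approached by step up from A4 and left by step down to A4.
Step away and step back to the same note — a neighbor tone (upper neighbor).
The harmony at that moment is F augmented triad (F, A, C#); B4 is not a chord tone.
It is approached by step down from C#5 and left by step down to A4.
Step in, step out in the same direction — a passing tone.

B4 (beat 2) — neighbor tone; B4 (beat 7) — neighbor tone; B4 (beat 10) — passing tone.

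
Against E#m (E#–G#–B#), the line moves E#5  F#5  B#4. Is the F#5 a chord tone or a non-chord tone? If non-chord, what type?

The harmony at that moment is E# minor triad (E#, G#, B#); F#5 is not a chord tone.
It is approached by step up from E#5 and left by leap down to B#4.
Step in, leap out — an escape tone.

Non-chord tone — an escape tone.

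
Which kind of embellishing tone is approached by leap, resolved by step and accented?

Appoggiatura.

Approach: by leap. Departure: by step. Metric position: strong.
Leap in, step out, in a metrically strong position — an appoggiatura. (It is the mirror image of the escape tone, which steps in and leaps out from a weak position.)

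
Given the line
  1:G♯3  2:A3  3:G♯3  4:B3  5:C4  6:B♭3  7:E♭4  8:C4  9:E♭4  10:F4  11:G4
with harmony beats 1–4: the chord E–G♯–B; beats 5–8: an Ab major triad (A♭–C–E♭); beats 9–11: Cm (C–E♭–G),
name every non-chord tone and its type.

The harmony at that moment is E major triad (E, G♯, B); A3 is not a chord tone.
It is approached by step up from G♯3 and left by step down to G♯3.
Step away and step back to the same note — a neighbor tone (upper neighbor).
The harmony at that moment is A♭ major triad (A♭, C, E♭); B♭3 is not a chord tone.
It is approached by step down from C4 and left by leap up to E♭4.
Step in, leap out — an escape tone.
The harmony at that moment is C minor triad (C, E♭, G); F4 is not a chord tone.
It is approached by step up from E♭4 and left by step up to G4.
Step in, step out in the same direction — a passing tone.

A3 (beat 2) — neighbor tone; B♭3 (beat 6) — escape tone; F4 (beat 10) — passing tone.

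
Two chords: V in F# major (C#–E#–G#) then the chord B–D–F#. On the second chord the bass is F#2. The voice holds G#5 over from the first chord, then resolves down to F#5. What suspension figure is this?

At the second chord the bass is F#2. The suspended G#5 lies a ninth above the bass; after resolving down by step to F#5, the interval above the bass becomes an octave.
Suspension figures are named by those two intervals: 9–8.

9–8 suspension.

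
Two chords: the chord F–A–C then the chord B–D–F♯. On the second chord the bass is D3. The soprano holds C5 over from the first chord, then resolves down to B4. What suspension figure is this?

At the second chord the bass is D3. The suspended C5 lies a seventh above the bass; after resolving down by step to B4, the interval above the bass becomes a sixth.
Suspension figures are named by those two intervals: 7–6.

7–6 suspension.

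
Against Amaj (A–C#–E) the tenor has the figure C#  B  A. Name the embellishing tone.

The harmony at that moment is A major triad (A, C#, E); B is not a chord tone.
It is approached by step down from C# and left by step down to A.
Step in, step out in the same direction — a passing tone.

B is a passing tone.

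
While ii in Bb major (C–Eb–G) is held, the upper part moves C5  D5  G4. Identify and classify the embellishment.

D5 is an escape tone.

The harmony at that moment is C minor triad (C, Eb, G); D5 is not a chord tone.
It is approached by step up from C5 and left by leap down to G4.
Step in, leap out — an escape tone.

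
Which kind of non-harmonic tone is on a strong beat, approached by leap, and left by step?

Approach: by leap. Departure: by step. Metric position: strong.
Leap in, step out, in a metrically strong position — an appoggiatura. (It is the mirror image of the escape tone, which steps in and leaps out from a weak position.)

Appoggiatura.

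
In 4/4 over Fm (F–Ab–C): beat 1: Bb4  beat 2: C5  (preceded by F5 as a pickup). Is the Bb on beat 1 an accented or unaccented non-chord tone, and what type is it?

Accented appoggiatura.

The harmony at that moment is F minor triad (F, Ab, C); Bb4 is not a chord tone.
It is approached by leap down from F5 and left by step up to C5.
Leap in, step out — an appoggiatura.
It falls on the downbeat, so it is accented.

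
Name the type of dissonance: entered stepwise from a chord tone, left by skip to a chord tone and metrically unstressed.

Approach: by step. Departure: by leap. Metric position: weak.
Step in, leap out, from a weak position — an escape tone (échappée). (It is the mirror image of the appoggiatura, which leaps in and steps out on a strong beat.)

Escape tone.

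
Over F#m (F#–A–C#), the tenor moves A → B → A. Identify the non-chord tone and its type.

B is a neighbor tone.

The harmony at that moment is F# minor triad (F#, A, C#); B is not a chord tone.
It is approached by step up from A and left by step down to A.
Step away and step back to the same note — a neighbor tone (upper neighbor).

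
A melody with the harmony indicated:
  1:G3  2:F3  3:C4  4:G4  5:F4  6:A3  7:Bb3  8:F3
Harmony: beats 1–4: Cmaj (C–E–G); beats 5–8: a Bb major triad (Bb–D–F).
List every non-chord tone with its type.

The harmony at that moment is C major triad (C, E, G); F3 is not a chord tone.
It is approached by step down from G3 and left by leap up to C4.
Step in, leap out — an escape tone.
The harmony at that moment is Bb major triad (Bb, D, F); A3 is not a chord tone.
It is approached by leap down from F4 and left by step up to Bb3.
Leap in, step out — an appoggiatura.

F3 (beat 2) — escape tone; A3 (beat 6) — appoggiatura.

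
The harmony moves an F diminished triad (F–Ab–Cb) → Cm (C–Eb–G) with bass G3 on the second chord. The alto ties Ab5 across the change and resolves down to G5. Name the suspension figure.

9–8 suspension.

At the second chord the bass is G3. The suspended Ab5 lies a ninth above the bass; after resolving down by step to G5, the interval above the bass becomes an octave.
Suspension figures are named by those two intervals: 9–8.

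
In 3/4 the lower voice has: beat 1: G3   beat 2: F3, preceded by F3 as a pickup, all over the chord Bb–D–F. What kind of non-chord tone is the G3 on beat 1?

Upper neighbor tone.

The harmony at that moment is Bb major triad (Bb, D, F); G3 is not a chord tone.
It is approached by step up from F3 and left by step down to F3.
Step away and step back to the same note — a neighbor tone (upper neighbor).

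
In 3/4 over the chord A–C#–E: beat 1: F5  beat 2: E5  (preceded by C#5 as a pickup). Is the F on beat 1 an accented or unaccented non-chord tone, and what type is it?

Accented appoggiatura.

The harmony at that moment is A major triad (A, C#, E); F5 is not a chord tone.
It is approached by leap up from C#5 and left by step down to E5.
Leap in, step out — an appoggiatura.
It falls on the downbeat, so it is accented.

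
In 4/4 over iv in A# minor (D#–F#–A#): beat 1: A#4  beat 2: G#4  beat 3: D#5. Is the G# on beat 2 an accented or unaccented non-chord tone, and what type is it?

The harmony at that moment is D# minor triad (D#, F#, A#); G#4 is not a chord tone.
It is approached by step down from A#4 and left by leap up to D#5.
Step in, leap out — an escape tone.
It falls on a weak beat, so it is unaccented.

Unaccented escape tone.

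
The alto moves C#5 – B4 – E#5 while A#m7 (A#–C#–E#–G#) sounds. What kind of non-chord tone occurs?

B4 is an escape tone.

The harmony at that moment is A# minor seventh chord (A#, C#, E#, G#); B4 is not a chord tone.
It is approached by step down from C#5 and left by leap up to E#5.
Step in, leap out — an escape tone.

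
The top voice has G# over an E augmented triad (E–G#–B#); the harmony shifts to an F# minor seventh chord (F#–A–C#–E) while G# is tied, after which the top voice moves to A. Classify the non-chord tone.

G# is a retardation.

The harmony at that moment is F# minor seventh chord (F#, A, C#, E); G# is not a chord tone.
It is held over (the same pitch as the preceding G#) and left by step up to A.
Held over from the previous chord and resolving up by step — a retardation.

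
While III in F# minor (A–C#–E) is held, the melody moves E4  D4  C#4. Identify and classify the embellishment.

D4 is a passing tone.

The harmony at that moment is A major triad (A, C#, E); D4 is not a chord tone.
It is approached by step down from E4 and left by step down to C#4.
Step in, step out in the same direction — a passing tone.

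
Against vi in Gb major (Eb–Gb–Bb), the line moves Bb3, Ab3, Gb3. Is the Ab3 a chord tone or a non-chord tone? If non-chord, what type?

Non-chord tone — a passing tone.

The harmony at that moment is Eb minor triad (Eb, Gb, Bb); Ab3 is not a chord tone.
It is approached by step down from Bb3 and left by step down to Gb3.
Step in, step out in the same direction — a passing tone.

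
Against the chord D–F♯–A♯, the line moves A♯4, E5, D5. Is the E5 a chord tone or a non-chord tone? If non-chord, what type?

Non-chord tone — an appoggiatura.

The harmony at that moment is D augmented triad (D, F♯, A♯); E5 is not a chord tone.
It is approached by leap up from A♯4 and left by step down to D5.
Leap in, step out — an appoggiatura.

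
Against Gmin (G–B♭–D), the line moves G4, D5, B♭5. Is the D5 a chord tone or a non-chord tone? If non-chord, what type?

G minor triad contains G, B♭, D; D is the fifth, so it is a chord tone.

Chord tone (the fifth of G minor triad).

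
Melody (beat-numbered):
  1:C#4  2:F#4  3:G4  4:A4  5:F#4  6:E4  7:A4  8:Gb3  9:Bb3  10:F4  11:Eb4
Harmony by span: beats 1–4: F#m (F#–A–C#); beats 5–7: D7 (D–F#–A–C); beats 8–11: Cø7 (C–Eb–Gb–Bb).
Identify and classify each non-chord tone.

G4 (beat 3) — passing tone; E4 (beat 6) — escape tone; F4 (beat 10) — appoggiatura.

The harmony at that moment is F# minor triad (F#, A, C#); G4 is not a chord tone.
It is approached by step up from F#4 and left by step up to A4.
Step in, step out in the same direction — a passing tone.
The harmony at that moment is D dominant seventh chord (D, F#, A, C); E4 is not a chord tone.
It is approached by step down from F#4 and left by leap up to A4.
Step in, leap out — an escape tone.
The harmony at that moment is C half-diminished seventh chord (C, Eb, Gb, Bb); F4 is not a chord tone.
It is approached by leap up from Bb3 and left by step down to Eb4.
Leap in, step out — an appoggiatura.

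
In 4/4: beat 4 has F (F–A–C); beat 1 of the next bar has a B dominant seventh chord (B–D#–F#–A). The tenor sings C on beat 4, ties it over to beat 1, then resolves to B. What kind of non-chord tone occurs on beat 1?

The harmony at that moment is B dominant seventh chord (B, D#, F#, A); C is not a chord tone.
It is held over (the same pitch as the preceding C) and left by step down to B.
Held over from the previous chord and resolving down by step — a suspension.

Suspension.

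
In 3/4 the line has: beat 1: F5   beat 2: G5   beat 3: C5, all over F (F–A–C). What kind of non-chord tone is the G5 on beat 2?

Escape tone.

The harmony at that moment is F major triad (F, A, C); G5 is not a chord tone.
It is approached by step up from F5 and left by leap down to C5.
Step in, leap out, on a weak beat — an escape tone.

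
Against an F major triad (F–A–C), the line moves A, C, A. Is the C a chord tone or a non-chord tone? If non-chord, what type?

Chord tone (the fifth of F major triad).

F major triad contains F, A, C; C is the fifth, so it is a chord tone.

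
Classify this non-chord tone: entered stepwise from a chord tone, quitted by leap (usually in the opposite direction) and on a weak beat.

Approach: by step. Departure: by leap. Metric position: weak.
Step in, leap out, from a weak position — an escape tone (échappée). (It is the mirror image of the appoggiatura, which leaps in and steps out on a strong beat.)

Escape tone.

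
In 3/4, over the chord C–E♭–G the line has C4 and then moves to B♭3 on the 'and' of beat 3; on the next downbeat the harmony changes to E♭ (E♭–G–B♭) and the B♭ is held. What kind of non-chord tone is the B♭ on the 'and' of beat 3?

The harmony at that moment is C minor triad (C, E♭, G); B♭3 is not a chord tone.
It is approached by step down from C4 and then sustained as the same pitch into the next harmony.
Arriving early and becoming a chord tone when the harmony changes — an anticipation.

Anticipation.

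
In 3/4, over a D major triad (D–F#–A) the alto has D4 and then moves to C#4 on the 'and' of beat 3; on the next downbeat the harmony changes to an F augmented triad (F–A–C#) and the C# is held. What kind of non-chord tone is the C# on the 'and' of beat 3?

Anticipation.

The harmony at that moment is D major triad (D, F#, A); C#4 is not a chord tone.
It is approached by step down from D4 and then sustained as the same pitch into the next harmony.
Arriving early and becoming a chord tone when the harmony changes — an anticipation.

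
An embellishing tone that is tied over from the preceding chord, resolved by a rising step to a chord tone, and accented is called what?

Retardation.

Approach: by preparation — the pitch is first a chord tone, then held (tied or repeated) while the harmony changes under it. Departure: up by step. Metric position: strong.
A prepared dissonance that resolves upward by step — a retardation. (The same figure resolving downward would be a suspension.)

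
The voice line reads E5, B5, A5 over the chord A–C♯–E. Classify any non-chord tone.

The harmony at that moment is A major triad (A, C♯, E); B5 is not a chord tone.
It is approached by leap up from E5 and left by step down to A5.
Leap in, step out — an appoggiatura.

B5 is an appoggiatura.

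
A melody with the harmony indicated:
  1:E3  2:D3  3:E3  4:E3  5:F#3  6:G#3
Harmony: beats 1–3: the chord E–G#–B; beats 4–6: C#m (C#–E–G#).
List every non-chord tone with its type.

The harmony at that moment is E major triad (E, G#, B); D3 is not a chord tone.
It is approached by step down from E3 and left by step up to E3.
Step away and step back to the same note — a neighbor tone (lower neighbor).
The harmony at that moment is C# minor triad (C#, E, G#); F#3 is not a chord tone.
It is approached by step up from E3 and left by step up to G#3.
Step in, step out in the same direction — a passing tone.

D3 (beat 2) — neighbor tone; F#3 (beat 5) — passing tone.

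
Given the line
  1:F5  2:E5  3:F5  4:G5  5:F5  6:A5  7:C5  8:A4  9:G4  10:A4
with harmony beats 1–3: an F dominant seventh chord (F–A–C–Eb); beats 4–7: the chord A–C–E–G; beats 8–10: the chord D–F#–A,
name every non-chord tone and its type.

E5 (beat 2) — neighbor tone; F5 (beat 5) — escape tone; G4 (beat 9) — neighbor tone.

The harmony at that moment is F dominant seventh chord (F, A, C, Eb); E5 is not a chord tone.
It is approached by step down from F5 and left by step up to F5.
Step away and step back to the same note — a neighbor tone (lower neighbor).
The harmony at that moment is A minor seventh chord (A, C, E, G); F5 is not a chord tone.
It is approached by step down from G5 and left by leap up to A5.
Step in, leap out — an escape tone.
The harmony at that moment is D major triad (D, F#, A); G4 is not a chord tone.
It is approached by step down from A4 and left by step up to A4.
Step away and step back to the same note — a neighbor tone (lower neighbor).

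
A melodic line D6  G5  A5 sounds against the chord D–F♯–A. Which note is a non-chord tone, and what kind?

G5 is an appoggiatura.

The harmony at that moment is D major triad (D, F♯, A); G5 is not a chord tone.
It is approached by leap down from D6 and left by step up to A5.
Leap in, step out — an appoggiatura.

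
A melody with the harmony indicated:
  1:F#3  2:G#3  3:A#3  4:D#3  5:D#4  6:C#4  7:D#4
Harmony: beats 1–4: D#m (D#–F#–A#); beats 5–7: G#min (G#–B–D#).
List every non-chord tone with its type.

G#3 (beat 2) — passing tone; C#4 (beat 6) — neighbor tone.

The harmony at that moment is D# minor triad (D#, F#, A#); G#3 is not a chord tone.
It is approached by step up from F#3 and left by step up to A#3.
Step in, step out in the same direction — a passing tone.
The harmony at that moment is G# minor triad (G#, B, D#); C#4 is not a chord tone.
It is approached by step down from D#4 and left by step up to D#4.
Step away and step back to the same note — a neighbor tone (lower neighbor).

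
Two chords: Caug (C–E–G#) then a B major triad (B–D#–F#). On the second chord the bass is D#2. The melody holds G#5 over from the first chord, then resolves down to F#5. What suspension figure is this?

At the second chord the bass is D#2. The suspended G#5 lies a fourth above the bass; after resolving down by step to F#5, the interval above the bass becomes a third.
Suspension figures are named by those two intervals: 4–3.

4–3 suspension.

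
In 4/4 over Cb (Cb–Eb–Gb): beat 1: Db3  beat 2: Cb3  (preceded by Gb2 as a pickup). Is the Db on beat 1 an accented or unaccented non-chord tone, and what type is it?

Accented appoggiatura.

The harmony at that moment is Cb major triad (Cb, Eb, Gb); Db3 is not a chord tone.
It is approached by leap up from Gb2 and left by step down to Cb3.
Leap in, step out — an appoggiatura.
It falls on the downbeat, so it is accented.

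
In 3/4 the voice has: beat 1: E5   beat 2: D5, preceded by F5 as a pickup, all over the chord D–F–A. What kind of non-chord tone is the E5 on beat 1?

The harmony at that moment is D minor triad (D, F, A); E5 is not a chord tone.
It is approached by step down from F5 and left by step down to D5.
Step in, step out in the same direction — a passing tone.

Passing tone.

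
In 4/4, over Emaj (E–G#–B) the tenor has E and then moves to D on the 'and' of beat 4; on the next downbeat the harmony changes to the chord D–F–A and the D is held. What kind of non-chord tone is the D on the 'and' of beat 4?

The harmony at that moment is E major triad (E, G#, B); D is not a chord tone.
It is approached by step down from E and then sustained as the same pitch into the next harmony.
Arriving early and becoming a chord tone when the harmony changes — an anticipation.

Anticipation.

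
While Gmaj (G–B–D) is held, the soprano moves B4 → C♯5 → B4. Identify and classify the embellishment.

C♯5 is a neighbor tone.

The harmony at that moment is G major triad (G, B, D); C♯5 is not a chord tone.
It is approached by step up from B4 and left by step down to B4.
Step away and step back to the same note — a neighbor tone (upper neighbor).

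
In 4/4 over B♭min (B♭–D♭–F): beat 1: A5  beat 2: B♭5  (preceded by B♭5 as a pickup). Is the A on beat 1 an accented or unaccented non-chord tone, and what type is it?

The harmony at that moment is B♭ minor triad (B♭, D♭, F); A5 is not a chord tone.
It is approached by step down from B♭5 and left by step up to B♭5.
Step away and step back to the same note — a neighbor tone (lower neighbor).
It falls on the downbeat, so it is accented.

Accented neighbor tone.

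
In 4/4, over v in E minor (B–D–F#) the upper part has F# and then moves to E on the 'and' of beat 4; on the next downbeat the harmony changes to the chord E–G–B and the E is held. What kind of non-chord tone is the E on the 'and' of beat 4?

Anticipation.

The harmony at that moment is B minor triad (B, D, F#); E is not a chord tone.
It is approached by step down from F# and then sustained as the same pitch into the next harmony.
Arriving early and becoming a chord tone when the harmony changes — an anticipation.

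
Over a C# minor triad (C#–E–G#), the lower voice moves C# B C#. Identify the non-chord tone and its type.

B is a neighbor tone.

The harmony at that moment is C# minor triad (C#, E, G#); B is not a chord tone.
It is approached by step down from C# and left by step up to C#.
Step away and step back to the same note — a neighbor tone (lower neighbor).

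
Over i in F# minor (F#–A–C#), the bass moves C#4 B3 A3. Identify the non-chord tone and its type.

B3 is a passing tone.

The harmony at that moment is F# minor triad (F#, A, C#); B3 is not a chord tone.
It is approached by step down from C#4 and left by step down to A3.
Step in, step out in the same direction — a passing tone.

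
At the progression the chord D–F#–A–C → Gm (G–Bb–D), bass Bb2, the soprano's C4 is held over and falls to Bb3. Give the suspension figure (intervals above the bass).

At the second chord the bass is Bb2. The suspended C4 lies a ninth above the bass; after resolving down by step to Bb3, the interval above the bass becomes an octave.
Suspension figures are named by those two intervals: 9–8.

9–8 suspension.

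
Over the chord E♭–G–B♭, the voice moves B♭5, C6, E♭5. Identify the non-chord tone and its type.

The harmony at that moment is E♭ major triad (E♭, G, B♭); C6 is not a chord tone.
It is approached by step up from B♭5 and left by leap down to E♭5.
Step in, leap out — an escape tone.

C6 is an escape tone.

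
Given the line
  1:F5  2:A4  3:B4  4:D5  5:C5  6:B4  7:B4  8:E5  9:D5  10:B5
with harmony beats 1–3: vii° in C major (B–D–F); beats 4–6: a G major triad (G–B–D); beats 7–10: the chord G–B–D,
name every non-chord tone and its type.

The harmony at that moment is B diminished triad (B, D, F); A4 is not a chord tone.
It is approached by leap down from F5 and left by step up to B4.
Leap in, step out — an appoggiatura.
The harmony at that moment is G major triad (G, B, D); C5 is not a chord tone.
It is approached by step down from D5 and left by step down to B4.
Step in, step out in the same direction — a passing tone.
The harmony at that moment is G major triad (G, B, D); E5 is not a chord tone.
It is approached by leap up from B4 and left by step down to D5.
Leap in, step out — an appoggiatura.

A4 (beat 2) — appoggiatura; C5 (beat 5) — passing tone; E5 (beat 8) — appoggiatura.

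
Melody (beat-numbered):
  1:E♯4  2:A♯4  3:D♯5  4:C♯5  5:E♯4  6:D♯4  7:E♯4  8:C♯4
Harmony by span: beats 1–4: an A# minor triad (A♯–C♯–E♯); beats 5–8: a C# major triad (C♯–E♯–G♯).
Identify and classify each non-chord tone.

D♯5 (beat 3) — appoggiatura; D♯4 (beat 6) — neighbor tone.

The harmony at that moment is A♯ minor triad (A♯, C♯, E♯); D♯5 is not a chord tone.
It is approached by leap up from A♯4 and left by step down to C♯5.
Leap in, step out — an appoggiatura.
The harmony at that moment is C♯ major triad (C♯, E♯, G♯); D♯4 is not a chord tone.
It is approached by step down from E♯4 and left by step up to E♯4.
Step away and step back to the same note — a neighbor tone (lower neighbor).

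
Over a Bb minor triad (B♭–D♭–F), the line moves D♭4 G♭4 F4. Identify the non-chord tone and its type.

The harmony at that moment is B♭ minor triad (B♭, D♭, F); G♭4 is not a chord tone.
It is approached by leap up from D♭4 and left by step down to F4.
Leap in, step out — an appoggiatura.

G♭4 is an appoggiatura.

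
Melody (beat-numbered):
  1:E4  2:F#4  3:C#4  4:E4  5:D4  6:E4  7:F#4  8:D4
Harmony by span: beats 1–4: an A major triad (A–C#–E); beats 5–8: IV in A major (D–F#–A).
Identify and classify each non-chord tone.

F#4 (beat 2) — escape tone; E4 (beat 6) — passing tone.

The harmony at that moment is A major triad (A, C#, E); F#4 is not a chord tone.
It is approached by step up from E4 and left by leap down to C#4.
Step in, leap out — an escape tone.
The harmony at that moment is D major triad (D, F#, A); E4 is not a chord tone.
It is approached by step up from D4 and left by step up to F#4.
Step in, step out in the same direction — a passing tone.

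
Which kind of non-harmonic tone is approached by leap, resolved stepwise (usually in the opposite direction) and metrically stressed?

Appoggiatura.

Approach: by leap. Departure: by step. Metric position: strong.
Leap in, step out, in a metrically strong position — an appoggiatura. (It is the mirror image of the escape tone, which steps in and leaps out from a weak position.)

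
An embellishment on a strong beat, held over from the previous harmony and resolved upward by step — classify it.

Approach: by preparation — the pitch is first a chord tone, then held (tied or repeated) while the harmony changes under it. Departure: up by step. Metric position: strong.
A prepared dissonance that resolves upward by step — a retardation. (The same figure resolving downward would be a suspension.)

Retardation.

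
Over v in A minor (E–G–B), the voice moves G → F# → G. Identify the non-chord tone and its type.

F# is a neighbor tone.

The harmony at that moment is E minor triad (E, G, B); F# is not a chord tone.
It is approached by step down from G and left by step up to G.
Step away and step back to the same note — a neighbor tone (lower neighbor).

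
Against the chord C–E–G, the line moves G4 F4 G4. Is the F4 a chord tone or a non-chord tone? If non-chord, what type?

The harmony at that moment is C major triad (C, E, G); F4 is not a chord tone.
It is approached by step down from G4 and left by step up to G4.
Step away and step back to the same note — a neighbor tone (lower neighbor).

Non-chord tone — a neighbor tone.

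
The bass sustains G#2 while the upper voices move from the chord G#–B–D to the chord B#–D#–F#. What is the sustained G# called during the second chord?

The harmony at that moment is B# diminished triad (B#, D#, F#); G#2 is not a chord tone.
It is held over (the same pitch as the preceding G#2) and then sustained as the same pitch into the next harmony.
Sustained through a change of harmony — a pedal tone.

Pedal tone (pedal point).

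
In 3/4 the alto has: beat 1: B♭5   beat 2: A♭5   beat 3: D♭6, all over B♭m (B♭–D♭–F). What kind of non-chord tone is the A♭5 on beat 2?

The harmony at that moment is B♭ minor triad (B♭, D♭, F); A♭5 is not a chord tone.
It is approached by step down from B♭5 and left by leap up to D♭6.
Step in, leap out, on a weak beat — an escape tone.

Escape tone.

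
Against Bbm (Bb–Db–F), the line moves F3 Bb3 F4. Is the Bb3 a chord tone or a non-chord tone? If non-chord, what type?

Bb minor triad contains Bb, Db, F; Bb is the root, so it is a chord tone.

Chord tone (the root of Bb minor triad).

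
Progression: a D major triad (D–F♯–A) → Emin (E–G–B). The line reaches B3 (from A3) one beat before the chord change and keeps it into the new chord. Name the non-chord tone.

B3 is an anticipation.

The harmony at that moment is D major triad (D, F♯, A); B3 is not a chord tone.
It is approached by step up from A3 and then sustained as the same pitch into the next harmony.
Arriving early and becoming a chord tone when the harmony changes — an anticipation.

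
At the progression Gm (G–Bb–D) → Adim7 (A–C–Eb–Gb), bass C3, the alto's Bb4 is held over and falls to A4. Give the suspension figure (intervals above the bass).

At the second chord the bass is C3. The suspended Bb4 lies a seventh above the bass; after resolving down by step to A4, the interval above the bass becomes a sixth.
Suspension figures are named by those two intervals: 7–6.

7–6 suspension.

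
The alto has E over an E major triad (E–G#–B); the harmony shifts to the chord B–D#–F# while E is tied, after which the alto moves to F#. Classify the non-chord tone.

The harmony at that moment is B major triad (B, D#, F#); E is not a chord tone.
It is held over (the same pitch as the preceding E) and left by step up to F#.
Held over from the previous chord and resolving up by step — a retardation.

E is a retardation.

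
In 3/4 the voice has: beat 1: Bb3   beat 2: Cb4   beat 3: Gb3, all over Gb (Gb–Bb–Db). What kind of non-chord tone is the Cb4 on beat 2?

Escape tone.

The harmony at that moment is Gb major triad (Gb, Bb, Db); Cb4 is not a chord tone.
It is approached by step up from Bb3 and left by leap down to Gb3.
Step in, leap out, on a weak beat — an escape tone.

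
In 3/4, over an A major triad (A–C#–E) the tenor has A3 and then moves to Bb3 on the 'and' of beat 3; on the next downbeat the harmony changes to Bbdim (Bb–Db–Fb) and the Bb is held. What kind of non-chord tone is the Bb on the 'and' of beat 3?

The harmony at that moment is A major triad (A, C#, E); Bb3 is not a chord tone.
It is approached by step up from A3 and then sustained as the same pitch into the next harmony.
Arriving early and becoming a chord tone when the harmony changes — an anticipation.

Anticipation.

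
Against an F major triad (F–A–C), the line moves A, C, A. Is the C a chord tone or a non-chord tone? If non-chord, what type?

F major triad contains F, A, C; C is the fifth, so it is a chord tone.

Chord tone (the fifth of F major triad).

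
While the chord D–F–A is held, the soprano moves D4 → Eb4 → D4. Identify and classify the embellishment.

The harmony at that moment is D minor triad (D, F, A); Eb4 is not a chord tone.
It is approached by step up from D4 and left by step down to D4.
Step away and step back to the same note — a neighbor tone (upper neighbor).

Eb4 is a neighbor tone.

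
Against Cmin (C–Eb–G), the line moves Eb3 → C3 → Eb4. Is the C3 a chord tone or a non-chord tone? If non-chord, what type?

C minor triad contains C, Eb, G; C is the root, so it is a chord tone.

Chord tone (the root of C minor triad).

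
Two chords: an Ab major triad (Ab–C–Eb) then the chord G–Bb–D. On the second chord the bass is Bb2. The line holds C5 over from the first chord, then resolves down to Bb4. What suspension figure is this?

9–8 suspension.

At the second chord the bass is Bb2. The suspended C5 lies a ninth above the bass; after resolving down by step to Bb4, the interval above the bass becomes an octave.
Suspension figures are named by those two intervals: 9–8.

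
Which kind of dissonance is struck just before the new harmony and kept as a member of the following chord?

Anticipation.

Approach: ahead of the chord change (typically by step), so it is dissonant against the current harmony. Departure: none — the same pitch is restated or held and is a chord tone of the new harmony.
Dissonant first, consonant once the harmony catches up: the note simply arrives early — an anticipation. (The reverse timing, consonant first and dissonant after the change, would be a suspension or retardation.)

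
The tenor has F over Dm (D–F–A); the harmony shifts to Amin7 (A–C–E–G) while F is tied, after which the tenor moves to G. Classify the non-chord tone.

F is a retardation.

The harmony at that moment is A minor seventh chord (A, C, E, G); F is not a chord tone.
It is held over (the same pitch as the preceding F) and left by step up to G.
Held over from the previous chord and resolving up by step — a retardation.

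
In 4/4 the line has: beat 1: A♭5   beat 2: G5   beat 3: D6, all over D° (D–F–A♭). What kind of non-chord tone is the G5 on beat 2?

The harmony at that moment is D diminished triad (D, F, A♭); G5 is not a chord tone.
It is approached by step down from A♭5 and left by leap up to D6.
Step in, leap out, on a weak beat — an escape tone.

Escape tone.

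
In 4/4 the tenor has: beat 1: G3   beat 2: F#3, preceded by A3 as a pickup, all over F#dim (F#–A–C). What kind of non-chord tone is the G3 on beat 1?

Passing tone.

The harmony at that moment is F# diminished triad (F#, A, C); G3 is not a chord tone.
It is approached by step down from A3 and left by step down to F#3.
Step in, step out in the same direction — a passing tone.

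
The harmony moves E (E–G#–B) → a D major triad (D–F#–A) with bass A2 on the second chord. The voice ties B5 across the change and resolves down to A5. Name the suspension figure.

9–8 suspension.

At the second chord the bass is A2. The suspended B5 lies a ninth above the bass; after resolving down by step to A5, the interval above the bass becomes an octave.
Suspension figures are named by those two intervals: 9–8.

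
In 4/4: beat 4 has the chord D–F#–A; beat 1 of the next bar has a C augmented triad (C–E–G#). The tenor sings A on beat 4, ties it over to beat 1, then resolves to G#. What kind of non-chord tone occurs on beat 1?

Suspension.

The harmony at that moment is C augmented triad (C, E, G#); A is not a chord tone.
It is held over (the same pitch as the preceding A) and left by step down to G#.
Held over from the previous chord and resolving down by step — a suspension.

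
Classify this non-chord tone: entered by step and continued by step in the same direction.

Passing tone.

Approach: by step. Departure: by step, continuing in the same direction.
Stepwise on both sides with no change of direction means the note fills in the space between two different chord tones — a passing tone. (Had it turned back to its starting note it would be a neighbor tone instead.)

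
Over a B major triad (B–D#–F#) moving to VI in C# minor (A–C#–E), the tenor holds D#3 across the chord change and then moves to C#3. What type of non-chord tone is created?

The harmony at that moment is A major triad (A, C#, E); D#3 is not a chord tone.
It is held over (the same pitch as the preceding D#3) and left by step down to C#3.
Held over from the previous chord and resolving down by step — a suspension.

D#3 is a suspension.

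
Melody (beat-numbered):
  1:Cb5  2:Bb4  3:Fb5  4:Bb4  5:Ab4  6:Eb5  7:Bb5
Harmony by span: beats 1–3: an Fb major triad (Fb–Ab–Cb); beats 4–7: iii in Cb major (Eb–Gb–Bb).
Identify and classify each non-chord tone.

The harmony at that moment is Fb major triad (Fb, Ab, Cb); Bb4 is not a chord tone.
It is approached by step down from Cb5 and left by leap up to Fb5.
Step in, leap out — an escape tone.
The harmony at that moment is Eb minor triad (Eb, Gb, Bb); Ab4 is not a chord tone.
It is approached by step down from Bb4 and left by leap up to Eb5.
Step in, leap out — an escape tone.

Bb4 (beat 2) — escape tone; Ab4 (beat 5) — escape tone.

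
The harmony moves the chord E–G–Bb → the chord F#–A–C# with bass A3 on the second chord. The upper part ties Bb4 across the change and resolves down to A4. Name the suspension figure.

At the second chord the bass is A3. The suspended Bb4 lies a ninth above the bass; after resolving down by step to A4, the interval above the bass becomes an octave.
Suspension figures are named by those two intervals: 9–8.

9–8 suspension.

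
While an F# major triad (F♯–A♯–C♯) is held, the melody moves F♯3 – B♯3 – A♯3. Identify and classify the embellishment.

B♯3 is an appoggiatura.

The harmony at that moment is F♯ major triad (F♯, A♯, C♯); B♯3 is not a chord tone.
It is approached by leap up from F♯3 and left by step down to A♯3.
Leap in, step out — an appoggiatura.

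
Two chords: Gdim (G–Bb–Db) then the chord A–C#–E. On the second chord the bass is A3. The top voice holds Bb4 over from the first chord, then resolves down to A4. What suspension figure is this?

9–8 suspension.

At the second chord the bass is A3. The suspended Bb4 lies a ninth above the bass; after resolving down by step to A4, the interval above the bass becomes an octave.
Suspension figures are named by those two intervals: 9–8.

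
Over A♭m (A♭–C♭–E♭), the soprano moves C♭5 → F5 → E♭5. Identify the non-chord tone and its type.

The harmony at that moment is A♭ minor triad (A♭, C♭, E♭); F5 is not a chord tone.
It is approached by leap up from C♭5 and left by step down to E♭5.
Leap in, step out — an appoggiatura.

F5 is an appoggiatura.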